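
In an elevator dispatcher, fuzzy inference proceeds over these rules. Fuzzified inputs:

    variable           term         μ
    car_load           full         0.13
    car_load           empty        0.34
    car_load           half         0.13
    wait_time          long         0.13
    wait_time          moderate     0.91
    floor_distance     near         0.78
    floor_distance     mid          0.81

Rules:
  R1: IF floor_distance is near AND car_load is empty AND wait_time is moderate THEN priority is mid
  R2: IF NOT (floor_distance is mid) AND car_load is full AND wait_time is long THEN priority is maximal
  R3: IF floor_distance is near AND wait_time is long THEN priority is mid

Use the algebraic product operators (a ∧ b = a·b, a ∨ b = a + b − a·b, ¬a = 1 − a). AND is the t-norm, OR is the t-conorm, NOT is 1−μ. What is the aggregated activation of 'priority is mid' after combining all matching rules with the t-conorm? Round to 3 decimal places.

0.318

R1: near=0.78, empty=0.34, moderate=0.91; AND[a·b] → w = 0.2413
R2: ¬mid=1−0.81=0.19, full=0.13, long=0.13; AND[a·b] → w = 0.0032
R3: near=0.78, long=0.13; AND[a·b] → w = 0.1014
Rules with consequent 'mid': {R1, R3} → strengths 0.2413, 0.1014
Aggregate via t-conorm [a + b − a·b]: 0.3183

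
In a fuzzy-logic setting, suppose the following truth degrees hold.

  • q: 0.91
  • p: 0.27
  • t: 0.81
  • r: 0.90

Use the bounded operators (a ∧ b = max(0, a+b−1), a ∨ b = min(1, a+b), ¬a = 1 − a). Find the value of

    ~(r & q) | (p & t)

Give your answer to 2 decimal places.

r & q = max(0, a+b−1) on (0.90, 0.91) = 0.81
~(r & q) = 1 − 0.81 = 0.19
p & t = max(0, a+b−1) on (0.27, 0.81) = 0.08
~(r & q) | (p & t) = min(1, a+b) on (0.19, 0.08) = 0.27

0.27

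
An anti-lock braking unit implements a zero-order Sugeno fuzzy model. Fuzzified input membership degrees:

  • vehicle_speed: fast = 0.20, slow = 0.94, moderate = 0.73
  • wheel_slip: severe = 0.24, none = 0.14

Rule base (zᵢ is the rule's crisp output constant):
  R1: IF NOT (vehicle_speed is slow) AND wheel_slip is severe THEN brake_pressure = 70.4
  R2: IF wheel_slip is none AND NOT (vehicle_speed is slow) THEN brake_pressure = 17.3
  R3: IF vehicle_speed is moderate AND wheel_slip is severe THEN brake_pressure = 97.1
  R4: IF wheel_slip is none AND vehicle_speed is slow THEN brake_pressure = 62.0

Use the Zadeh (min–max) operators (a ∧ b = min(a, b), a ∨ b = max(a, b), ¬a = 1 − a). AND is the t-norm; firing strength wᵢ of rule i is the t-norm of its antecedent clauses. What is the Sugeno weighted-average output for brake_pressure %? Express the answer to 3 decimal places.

74.492

R1 (z=70.4): ¬slow=1−0.94=0.06, severe=0.24; AND[min(a, b)] → w = 0.06
R2 (z=17.3): none=0.14, ¬slow=1−0.94=0.06; AND[min(a, b)] → w = 0.06
R3 (z=97.1): moderate=0.73, severe=0.24; AND[min(a, b)] → w = 0.24
R4 (z=62.0): none=0.14, slow=0.94; AND[min(a, b)] → w = 0.14
Weighted average = (0.06·70.4 + 0.06·17.3 + 0.24·97.1 + 0.14·62.0) / (0.06 + 0.06 + 0.24 + 0.14)
  = 37.2460 / 0.5000 = 74.492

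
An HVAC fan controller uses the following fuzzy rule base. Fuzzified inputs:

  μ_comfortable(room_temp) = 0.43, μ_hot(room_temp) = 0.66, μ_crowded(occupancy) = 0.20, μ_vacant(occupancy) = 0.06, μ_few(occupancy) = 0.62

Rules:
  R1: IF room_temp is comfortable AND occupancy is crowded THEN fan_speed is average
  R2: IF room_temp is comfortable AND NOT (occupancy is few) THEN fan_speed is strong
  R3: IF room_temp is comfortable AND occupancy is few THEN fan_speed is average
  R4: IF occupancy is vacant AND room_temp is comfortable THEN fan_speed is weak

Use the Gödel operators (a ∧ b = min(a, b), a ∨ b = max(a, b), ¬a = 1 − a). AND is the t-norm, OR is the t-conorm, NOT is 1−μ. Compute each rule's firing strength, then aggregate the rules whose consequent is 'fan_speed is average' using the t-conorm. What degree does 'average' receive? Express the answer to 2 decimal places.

R1: comfortable=0.43, crowded=0.20; AND[min(a, b)] → w = 0.20
R2: comfortable=0.43, ¬few=1−0.62=0.38; AND[min(a, b)] → w = 0.38
R3: comfortable=0.43, few=0.62; AND[min(a, b)] → w = 0.43
R4: vacant=0.06, comfortable=0.43; AND[min(a, b)] → w = 0.06
Rules with consequent 'average': {R1, R3} → strengths 0.20, 0.43
Aggregate via t-conorm [max(a, b)]: 0.43

0.43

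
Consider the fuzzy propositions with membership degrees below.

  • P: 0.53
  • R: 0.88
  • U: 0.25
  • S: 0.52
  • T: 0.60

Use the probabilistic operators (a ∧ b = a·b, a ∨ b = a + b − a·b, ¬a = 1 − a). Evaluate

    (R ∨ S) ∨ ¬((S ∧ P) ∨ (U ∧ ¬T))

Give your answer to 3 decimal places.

0.980

R ∨ S = a + b − a·b on (0.8800, 0.5200) = 0.9424
S ∧ P = a·b on (0.5200, 0.5300) = 0.2756
¬T = 1 − 0.6000 = 0.4000
U ∧ ¬T = a·b on (0.2500, 0.4000) = 0.1000
(S ∧ P) ∨ (U ∧ ¬T) = a + b − a·b on (0.2756, 0.1000) = 0.3480
¬((S ∧ P) ∨ (U ∧ ¬T)) = 1 − 0.3480 = 0.6520
(R ∨ S) ∨ ¬((S ∧ P) ∨ (U ∧ ¬T)) = a + b − a·b on (0.9424, 0.6520) = 0.9800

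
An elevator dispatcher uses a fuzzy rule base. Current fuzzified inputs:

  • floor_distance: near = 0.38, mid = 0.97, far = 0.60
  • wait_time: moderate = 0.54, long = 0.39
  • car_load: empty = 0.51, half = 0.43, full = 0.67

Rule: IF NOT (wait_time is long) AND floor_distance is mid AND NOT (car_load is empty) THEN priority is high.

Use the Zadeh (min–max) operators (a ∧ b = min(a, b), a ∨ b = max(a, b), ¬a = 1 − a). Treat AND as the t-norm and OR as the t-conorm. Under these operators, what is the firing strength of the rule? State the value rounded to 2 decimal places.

firing strength: ¬long=1−0.39=0.61, mid=0.97, ¬empty=1−0.51=0.49; AND[min(a, b)] → w = 0.49

0.49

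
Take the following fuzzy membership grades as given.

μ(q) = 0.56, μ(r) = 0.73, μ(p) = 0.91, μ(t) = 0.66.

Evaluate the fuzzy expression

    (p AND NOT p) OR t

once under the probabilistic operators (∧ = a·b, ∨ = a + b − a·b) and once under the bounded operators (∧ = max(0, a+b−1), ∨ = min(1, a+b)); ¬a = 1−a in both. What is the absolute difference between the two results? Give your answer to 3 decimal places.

0.028

Under probabilistic:
  NOT p = 1 − 0.9100 = 0.0900
  p AND NOT p = a·b on (0.9100, 0.0900) = 0.0819
  (p AND NOT p) OR t = a + b − a·b on (0.0819, 0.6600) = 0.6878
  → value = 0.6878
Under bounded:
  NOT p = 1 − 0.91 = 0.09
  p AND NOT p = max(0, a+b−1) on (0.91, 0.09) = 0.00
  (p AND NOT p) OR t = min(1, a+b) on (0.00, 0.66) = 0.66
  → value = 0.6600
|0.6878 − 0.6600| = 0.028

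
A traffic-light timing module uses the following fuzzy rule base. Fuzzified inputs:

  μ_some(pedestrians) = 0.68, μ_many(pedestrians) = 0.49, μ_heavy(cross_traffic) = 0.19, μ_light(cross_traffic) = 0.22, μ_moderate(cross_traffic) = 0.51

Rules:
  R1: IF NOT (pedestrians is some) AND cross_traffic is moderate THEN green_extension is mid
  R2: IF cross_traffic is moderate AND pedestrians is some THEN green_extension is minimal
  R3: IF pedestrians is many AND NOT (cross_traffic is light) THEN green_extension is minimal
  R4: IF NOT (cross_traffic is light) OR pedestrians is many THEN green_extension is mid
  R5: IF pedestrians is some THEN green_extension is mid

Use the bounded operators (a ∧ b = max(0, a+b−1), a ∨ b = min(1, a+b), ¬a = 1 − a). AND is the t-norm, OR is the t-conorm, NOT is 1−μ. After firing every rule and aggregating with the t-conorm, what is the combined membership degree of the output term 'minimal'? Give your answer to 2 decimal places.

R1: ¬some=1−0.68=0.32, moderate=0.51; AND[max(0, a+b−1)] → w = 0.00
R2: moderate=0.51, some=0.68; AND[max(0, a+b−1)] → w = 0.19
R3: many=0.49, ¬light=1−0.22=0.78; AND[max(0, a+b−1)] → w = 0.27
R4: ¬light=1−0.22=0.78, many=0.49; OR[min(1, a+b)] → w = 1.00
R5: some=0.68 → w = 0.68
Rules with consequent 'minimal': {R2, R3} → strengths 0.19, 0.27
Aggregate via t-conorm [min(1, a+b)]: 0.46

0.46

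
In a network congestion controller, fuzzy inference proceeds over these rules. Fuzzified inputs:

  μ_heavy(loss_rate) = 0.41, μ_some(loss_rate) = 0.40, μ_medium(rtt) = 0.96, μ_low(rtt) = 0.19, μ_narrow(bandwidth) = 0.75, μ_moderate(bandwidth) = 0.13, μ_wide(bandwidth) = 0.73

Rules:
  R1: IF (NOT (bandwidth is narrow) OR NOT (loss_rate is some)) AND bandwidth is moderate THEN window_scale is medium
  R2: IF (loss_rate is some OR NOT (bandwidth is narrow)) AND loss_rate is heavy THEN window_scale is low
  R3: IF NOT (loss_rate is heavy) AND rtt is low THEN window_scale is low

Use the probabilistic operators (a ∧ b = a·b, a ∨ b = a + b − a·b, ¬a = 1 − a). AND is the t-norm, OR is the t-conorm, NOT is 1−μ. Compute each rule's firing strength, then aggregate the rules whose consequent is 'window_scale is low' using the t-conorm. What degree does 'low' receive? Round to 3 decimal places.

0.312

R1: (¬narrow=1−0.75=0.25 OR ¬some=1−0.40=0.60) = 0.7000; AND[a·b] with moderate=0.13 → w = 0.0910
R2: (some=0.40 OR ¬narrow=1−0.75=0.25) = 0.5500; AND[a·b] with heavy=0.41 → w = 0.2255
R3: ¬heavy=1−0.41=0.59, low=0.19; AND[a·b] → w = 0.1121
Rules with consequent 'low': {R2, R3} → strengths 0.2255, 0.1121
Aggregate via t-conorm [a + b − a·b]: 0.3123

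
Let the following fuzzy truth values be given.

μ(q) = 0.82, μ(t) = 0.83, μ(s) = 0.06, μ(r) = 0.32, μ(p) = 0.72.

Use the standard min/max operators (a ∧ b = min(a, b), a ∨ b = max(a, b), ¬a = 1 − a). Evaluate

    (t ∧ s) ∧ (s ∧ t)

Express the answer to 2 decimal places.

t ∧ s = min(a, b) on (0.83, 0.06) = 0.06
s ∧ t = min(a, b) on (0.06, 0.83) = 0.06
(t ∧ s) ∧ (s ∧ t) = min(a, b) on (0.06, 0.06) = 0.06

0.06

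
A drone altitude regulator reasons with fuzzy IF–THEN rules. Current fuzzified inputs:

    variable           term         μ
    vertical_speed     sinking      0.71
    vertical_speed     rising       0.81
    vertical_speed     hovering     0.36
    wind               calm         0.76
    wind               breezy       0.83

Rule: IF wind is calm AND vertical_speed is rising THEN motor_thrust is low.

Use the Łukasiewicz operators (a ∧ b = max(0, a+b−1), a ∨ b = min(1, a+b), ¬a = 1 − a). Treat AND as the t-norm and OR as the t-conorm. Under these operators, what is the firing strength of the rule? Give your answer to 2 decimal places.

0.57

firing strength: calm=0.76, rising=0.81; AND[max(0, a+b−1)] → w = 0.57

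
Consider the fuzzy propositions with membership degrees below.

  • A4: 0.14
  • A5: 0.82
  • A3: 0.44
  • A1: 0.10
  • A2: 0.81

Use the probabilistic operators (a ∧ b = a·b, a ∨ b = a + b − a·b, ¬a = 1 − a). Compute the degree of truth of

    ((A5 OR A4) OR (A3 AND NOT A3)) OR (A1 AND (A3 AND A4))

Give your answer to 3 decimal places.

A5 OR A4 = a + b − a·b on (0.8200, 0.1400) = 0.8452
NOT A3 = 1 − 0.4400 = 0.5600
A3 AND NOT A3 = a·b on (0.4400, 0.5600) = 0.2464
(A5 OR A4) OR (A3 AND NOT A3) = a + b − a·b on (0.8452, 0.2464) = 0.8833
A3 AND A4 = a·b on (0.4400, 0.1400) = 0.0616
A1 AND (A3 AND A4) = a·b on (0.1000, 0.0616) = 0.0062
((A5 OR A4) OR (A3 AND NOT A3)) OR (A1 AND (A3 AND A4)) = a + b − a·b on (0.8833, 0.0062) = 0.8841

0.884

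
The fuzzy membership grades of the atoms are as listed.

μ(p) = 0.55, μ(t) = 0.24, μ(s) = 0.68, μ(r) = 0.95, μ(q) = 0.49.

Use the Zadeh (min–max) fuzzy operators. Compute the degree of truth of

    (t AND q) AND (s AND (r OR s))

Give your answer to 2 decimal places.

t AND q = min(a, b) on (0.24, 0.49) = 0.24
r OR s = max(a, b) on (0.95, 0.68) = 0.95
s AND (r OR s) = min(a, b) on (0.68, 0.95) = 0.68
(t AND q) AND (s AND (r OR s)) = min(a, b) on (0.24, 0.68) = 0.24

0.24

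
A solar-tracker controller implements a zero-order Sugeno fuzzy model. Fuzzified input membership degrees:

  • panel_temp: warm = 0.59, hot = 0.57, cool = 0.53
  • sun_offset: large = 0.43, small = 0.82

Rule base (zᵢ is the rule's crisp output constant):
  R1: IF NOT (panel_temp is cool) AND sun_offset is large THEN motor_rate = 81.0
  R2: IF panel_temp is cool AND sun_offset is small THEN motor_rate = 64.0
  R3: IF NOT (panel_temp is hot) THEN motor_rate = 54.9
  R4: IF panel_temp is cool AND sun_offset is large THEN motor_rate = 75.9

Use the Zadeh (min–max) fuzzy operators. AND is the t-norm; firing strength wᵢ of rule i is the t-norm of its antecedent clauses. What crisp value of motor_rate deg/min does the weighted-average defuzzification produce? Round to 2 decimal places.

R1 (z=81.0): ¬cool=1−0.53=0.47, large=0.43; AND[min(a, b)] → w = 0.43
R2 (z=64.0): cool=0.53, small=0.82; AND[min(a, b)] → w = 0.53
R3 (z=54.9): ¬hot=1−0.57=0.43 → w = 0.43
R4 (z=75.9): cool=0.53, large=0.43; AND[min(a, b)] → w = 0.43
Weighted average = (0.43·81.0 + 0.53·64.0 + 0.43·54.9 + 0.43·75.9) / (0.43 + 0.53 + 0.43 + 0.43)
  = 124.9940 / 1.8200 = 68.68

68.68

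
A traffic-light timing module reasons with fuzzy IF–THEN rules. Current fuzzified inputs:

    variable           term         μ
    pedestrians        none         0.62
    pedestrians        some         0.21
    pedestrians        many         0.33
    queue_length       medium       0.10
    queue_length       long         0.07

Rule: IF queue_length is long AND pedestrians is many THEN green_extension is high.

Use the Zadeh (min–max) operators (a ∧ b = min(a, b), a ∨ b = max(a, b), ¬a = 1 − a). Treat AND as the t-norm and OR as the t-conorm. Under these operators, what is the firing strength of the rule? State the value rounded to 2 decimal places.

0.07

firing strength: long=0.07, many=0.33; AND[min(a, b)] → w = 0.07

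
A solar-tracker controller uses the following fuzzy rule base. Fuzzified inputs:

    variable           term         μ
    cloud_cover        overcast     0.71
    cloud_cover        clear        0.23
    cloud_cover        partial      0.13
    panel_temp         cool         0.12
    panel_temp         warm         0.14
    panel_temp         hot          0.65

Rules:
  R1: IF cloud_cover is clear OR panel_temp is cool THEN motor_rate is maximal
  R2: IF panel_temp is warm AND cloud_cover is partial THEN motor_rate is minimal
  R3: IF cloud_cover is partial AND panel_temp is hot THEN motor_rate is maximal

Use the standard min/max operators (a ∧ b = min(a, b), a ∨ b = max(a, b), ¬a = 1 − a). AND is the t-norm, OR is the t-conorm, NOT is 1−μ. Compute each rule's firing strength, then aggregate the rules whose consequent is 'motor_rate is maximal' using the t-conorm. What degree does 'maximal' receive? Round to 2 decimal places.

R1: clear=0.23, cool=0.12; OR[max(a, b)] → w = 0.23
R2: warm=0.14, partial=0.13; AND[min(a, b)] → w = 0.13
R3: partial=0.13, hot=0.65; AND[min(a, b)] → w = 0.13
Rules with consequent 'maximal': {R1, R3} → strengths 0.23, 0.13
Aggregate via t-conorm [max(a, b)]: 0.23

0.23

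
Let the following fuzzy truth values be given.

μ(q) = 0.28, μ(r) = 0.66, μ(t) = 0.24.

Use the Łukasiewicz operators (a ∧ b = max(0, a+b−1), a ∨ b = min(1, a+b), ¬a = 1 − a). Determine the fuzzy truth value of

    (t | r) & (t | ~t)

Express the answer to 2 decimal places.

0.90

t | r = min(1, a+b) on (0.24, 0.66) = 0.90
~t = 1 − 0.24 = 0.76
t | ~t = min(1, a+b) on (0.24, 0.76) = 1.00
(t | r) & (t | ~t) = max(0, a+b−1) on (0.90, 1.00) = 0.90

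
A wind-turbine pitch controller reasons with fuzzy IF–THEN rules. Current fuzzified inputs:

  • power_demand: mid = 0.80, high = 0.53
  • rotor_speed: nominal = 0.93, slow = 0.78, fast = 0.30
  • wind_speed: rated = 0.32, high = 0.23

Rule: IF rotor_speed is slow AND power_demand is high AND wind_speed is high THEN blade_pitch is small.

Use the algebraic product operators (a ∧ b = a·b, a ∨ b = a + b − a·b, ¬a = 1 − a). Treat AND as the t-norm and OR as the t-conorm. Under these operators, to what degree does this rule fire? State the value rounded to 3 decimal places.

firing strength: slow=0.78, high=0.53, high=0.23; AND[a·b] → w = 0.0951

0.095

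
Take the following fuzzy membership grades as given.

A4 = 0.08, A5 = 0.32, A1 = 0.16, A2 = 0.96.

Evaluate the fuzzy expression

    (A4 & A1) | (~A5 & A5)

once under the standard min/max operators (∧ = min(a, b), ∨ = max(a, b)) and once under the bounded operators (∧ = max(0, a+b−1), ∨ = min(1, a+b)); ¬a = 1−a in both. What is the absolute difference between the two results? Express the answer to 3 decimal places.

0.320

Under standard min/max:
  A4 & A1 = min(a, b) on (0.08, 0.16) = 0.08
  ~A5 = 1 − 0.32 = 0.68
  ~A5 & A5 = min(a, b) on (0.68, 0.32) = 0.32
  (A4 & A1) | (~A5 & A5) = max(a, b) on (0.08, 0.32) = 0.32
  → value = 0.3200
Under bounded:
  A4 & A1 = max(0, a+b−1) on (0.08, 0.16) = 0.00
  ~A5 = 1 − 0.32 = 0.68
  ~A5 & A5 = max(0, a+b−1) on (0.68, 0.32) = 0.00
  (A4 & A1) | (~A5 & A5) = min(1, a+b) on (0.00, 0.00) = 0.00
  → value = 0.0000
|0.3200 − 0.0000| = 0.320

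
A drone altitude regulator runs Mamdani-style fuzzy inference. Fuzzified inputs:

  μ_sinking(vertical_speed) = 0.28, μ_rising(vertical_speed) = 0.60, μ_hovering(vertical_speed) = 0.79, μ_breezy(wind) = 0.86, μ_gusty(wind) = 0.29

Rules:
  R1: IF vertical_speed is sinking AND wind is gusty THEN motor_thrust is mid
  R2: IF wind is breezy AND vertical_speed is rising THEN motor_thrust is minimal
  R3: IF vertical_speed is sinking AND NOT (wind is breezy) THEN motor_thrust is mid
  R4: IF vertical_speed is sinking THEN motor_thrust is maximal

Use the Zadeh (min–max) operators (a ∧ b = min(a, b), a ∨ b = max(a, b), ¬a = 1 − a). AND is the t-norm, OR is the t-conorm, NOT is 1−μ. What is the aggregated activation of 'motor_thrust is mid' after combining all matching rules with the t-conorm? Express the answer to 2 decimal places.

0.28

R1: sinking=0.28, gusty=0.29; AND[min(a, b)] → w = 0.28
R2: breezy=0.86, rising=0.60; AND[min(a, b)] → w = 0.60
R3: sinking=0.28, ¬breezy=1−0.86=0.14; AND[min(a, b)] → w = 0.14
R4: sinking=0.28 → w = 0.28
Rules with consequent 'mid': {R1, R3} → strengths 0.28, 0.14
Aggregate via t-conorm [max(a, b)]: 0.28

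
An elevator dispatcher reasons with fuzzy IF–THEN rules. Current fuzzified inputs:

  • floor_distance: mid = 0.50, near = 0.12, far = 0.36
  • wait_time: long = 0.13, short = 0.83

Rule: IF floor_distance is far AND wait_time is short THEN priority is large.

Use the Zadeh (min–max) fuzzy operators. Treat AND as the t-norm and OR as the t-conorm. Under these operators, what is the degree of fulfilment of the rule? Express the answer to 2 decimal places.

firing strength: far=0.36, short=0.83; AND[min(a, b)] → w = 0.36

0.36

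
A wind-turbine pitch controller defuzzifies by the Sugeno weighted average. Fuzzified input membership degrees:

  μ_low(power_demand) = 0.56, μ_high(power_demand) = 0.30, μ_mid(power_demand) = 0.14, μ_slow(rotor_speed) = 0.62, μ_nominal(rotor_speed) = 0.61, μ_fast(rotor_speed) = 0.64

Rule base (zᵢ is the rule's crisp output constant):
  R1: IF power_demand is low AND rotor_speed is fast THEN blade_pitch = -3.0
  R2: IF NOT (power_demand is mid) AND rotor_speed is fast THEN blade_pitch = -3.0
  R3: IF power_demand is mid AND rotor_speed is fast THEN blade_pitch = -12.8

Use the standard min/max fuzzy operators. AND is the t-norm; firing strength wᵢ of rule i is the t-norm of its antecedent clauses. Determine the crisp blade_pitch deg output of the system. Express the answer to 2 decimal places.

-4.02

R1 (z=-3.0): low=0.56, fast=0.64; AND[min(a, b)] → w = 0.56
R2 (z=-3.0): ¬mid=1−0.14=0.86, fast=0.64; AND[min(a, b)] → w = 0.64
R3 (z=-12.8): mid=0.14, fast=0.64; AND[min(a, b)] → w = 0.14
Weighted average = (0.56·-3.0 + 0.64·-3.0 + 0.14·-12.8) / (0.56 + 0.64 + 0.14)
  = -5.3920 / 1.3400 = -4.02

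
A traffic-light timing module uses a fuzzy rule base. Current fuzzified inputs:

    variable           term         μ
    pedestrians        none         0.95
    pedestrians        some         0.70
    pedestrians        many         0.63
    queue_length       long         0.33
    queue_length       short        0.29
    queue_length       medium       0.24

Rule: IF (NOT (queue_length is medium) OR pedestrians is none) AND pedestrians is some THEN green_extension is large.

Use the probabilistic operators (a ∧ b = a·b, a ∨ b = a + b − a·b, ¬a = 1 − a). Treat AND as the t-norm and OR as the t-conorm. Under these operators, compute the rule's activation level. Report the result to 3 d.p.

firing strength: (¬medium=1−0.24=0.76 OR none=0.95) = 0.9880; AND[a·b] with some=0.70 → w = 0.6916

0.692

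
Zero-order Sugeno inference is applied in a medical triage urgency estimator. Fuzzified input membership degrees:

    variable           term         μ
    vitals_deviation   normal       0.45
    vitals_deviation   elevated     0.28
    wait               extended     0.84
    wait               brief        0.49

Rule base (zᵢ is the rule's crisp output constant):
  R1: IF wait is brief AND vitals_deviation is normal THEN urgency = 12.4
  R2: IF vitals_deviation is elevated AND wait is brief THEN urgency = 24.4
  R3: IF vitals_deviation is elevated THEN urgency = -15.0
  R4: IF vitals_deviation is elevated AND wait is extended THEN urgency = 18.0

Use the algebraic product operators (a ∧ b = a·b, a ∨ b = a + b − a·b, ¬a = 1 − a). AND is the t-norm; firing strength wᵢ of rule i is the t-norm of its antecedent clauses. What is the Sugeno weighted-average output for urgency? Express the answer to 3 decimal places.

7.006

R1 (z=12.4): brief=0.49, normal=0.45; AND[a·b] → w = 0.2205
R2 (z=24.4): elevated=0.28, brief=0.49; AND[a·b] → w = 0.1372
R3 (z=-15.0): elevated=0.28 → w = 0.2800
R4 (z=18.0): elevated=0.28, extended=0.84; AND[a·b] → w = 0.2352
Weighted average = (0.2205·12.4 + 0.1372·24.4 + 0.2800·-15.0 + 0.2352·18.0) / (0.2205 + 0.1372 + 0.2800 + 0.2352)
  = 6.1155 / 0.8729 = 7.006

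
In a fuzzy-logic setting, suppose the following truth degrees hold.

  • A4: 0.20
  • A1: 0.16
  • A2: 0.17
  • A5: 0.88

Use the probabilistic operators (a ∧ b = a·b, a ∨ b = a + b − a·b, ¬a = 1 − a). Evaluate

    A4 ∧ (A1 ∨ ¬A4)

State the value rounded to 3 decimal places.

¬A4 = 1 − 0.2000 = 0.8000
A1 ∨ ¬A4 = a + b − a·b on (0.1600, 0.8000) = 0.8320
A4 ∧ (A1 ∨ ¬A4) = a·b on (0.2000, 0.8320) = 0.1664

0.166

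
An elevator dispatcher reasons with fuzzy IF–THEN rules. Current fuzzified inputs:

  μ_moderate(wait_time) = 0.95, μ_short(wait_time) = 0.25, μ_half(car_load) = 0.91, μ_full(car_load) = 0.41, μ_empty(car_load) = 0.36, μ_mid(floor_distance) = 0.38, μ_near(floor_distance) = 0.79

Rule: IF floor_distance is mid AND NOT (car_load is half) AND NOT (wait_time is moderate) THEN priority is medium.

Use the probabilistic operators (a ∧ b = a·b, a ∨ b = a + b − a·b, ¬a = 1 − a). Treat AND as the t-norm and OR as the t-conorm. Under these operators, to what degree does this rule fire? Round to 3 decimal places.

firing strength: mid=0.38, ¬half=1−0.91=0.09, ¬moderate=1−0.95=0.05; AND[a·b] → w = 0.0017

0.002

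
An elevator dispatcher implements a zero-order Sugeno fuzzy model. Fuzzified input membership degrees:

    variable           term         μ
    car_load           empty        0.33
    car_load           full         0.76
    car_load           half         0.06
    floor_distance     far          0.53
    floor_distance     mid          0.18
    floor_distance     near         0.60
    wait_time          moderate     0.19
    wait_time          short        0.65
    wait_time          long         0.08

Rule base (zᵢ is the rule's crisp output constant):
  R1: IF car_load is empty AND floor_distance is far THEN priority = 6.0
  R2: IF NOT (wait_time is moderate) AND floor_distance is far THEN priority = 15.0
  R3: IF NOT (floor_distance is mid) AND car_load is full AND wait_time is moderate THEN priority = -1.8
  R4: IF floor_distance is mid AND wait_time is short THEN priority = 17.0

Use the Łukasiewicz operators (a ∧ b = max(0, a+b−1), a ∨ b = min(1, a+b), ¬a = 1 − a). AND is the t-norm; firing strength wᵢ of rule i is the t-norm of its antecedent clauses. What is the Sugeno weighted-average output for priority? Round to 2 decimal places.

R1 (z=6.0): empty=0.33, far=0.53; AND[max(0, a+b−1)] → w = 0.00
R2 (z=15.0): ¬moderate=1−0.19=0.81, far=0.53; AND[max(0, a+b−1)] → w = 0.34
R3 (z=-1.8): ¬mid=1−0.18=0.82, full=0.76, moderate=0.19; AND[max(0, a+b−1)] → w = 0.00
R4 (z=17.0): mid=0.18, short=0.65; AND[max(0, a+b−1)] → w = 0.00
Weighted average = (0.00·6.0 + 0.34·15.0 + 0.00·-1.8 + 0.00·17.0) / (0.00 + 0.34 + 0.00 + 0.00)
  = 5.1000 / 0.3400 = 15.00

15.00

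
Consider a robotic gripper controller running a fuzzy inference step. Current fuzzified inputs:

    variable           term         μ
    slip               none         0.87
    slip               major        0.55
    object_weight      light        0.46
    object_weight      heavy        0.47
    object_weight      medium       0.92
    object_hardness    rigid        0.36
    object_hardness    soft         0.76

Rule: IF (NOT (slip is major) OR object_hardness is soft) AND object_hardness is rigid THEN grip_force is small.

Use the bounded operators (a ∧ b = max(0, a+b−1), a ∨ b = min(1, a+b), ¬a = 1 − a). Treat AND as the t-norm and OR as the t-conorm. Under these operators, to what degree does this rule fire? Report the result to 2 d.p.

firing strength: (¬major=1−0.55=0.45 OR soft=0.76) = 1.00; AND[max(0, a+b−1)] with rigid=0.36 → w = 0.36

0.36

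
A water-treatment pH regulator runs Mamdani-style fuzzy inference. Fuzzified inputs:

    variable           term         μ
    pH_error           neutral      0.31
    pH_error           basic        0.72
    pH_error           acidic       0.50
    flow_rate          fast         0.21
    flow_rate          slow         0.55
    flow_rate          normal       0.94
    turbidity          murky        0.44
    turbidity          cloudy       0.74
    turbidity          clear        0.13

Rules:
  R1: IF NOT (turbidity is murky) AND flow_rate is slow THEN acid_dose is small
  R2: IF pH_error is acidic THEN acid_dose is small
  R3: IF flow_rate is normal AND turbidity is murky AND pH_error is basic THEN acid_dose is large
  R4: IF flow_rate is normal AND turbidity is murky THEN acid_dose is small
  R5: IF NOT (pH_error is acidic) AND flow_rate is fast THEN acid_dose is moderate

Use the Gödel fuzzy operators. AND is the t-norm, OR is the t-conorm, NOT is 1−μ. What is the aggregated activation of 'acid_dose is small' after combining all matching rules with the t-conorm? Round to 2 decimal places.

R1: ¬murky=1−0.44=0.56, slow=0.55; AND[min(a, b)] → w = 0.55
R2: acidic=0.50 → w = 0.50
R3: normal=0.94, murky=0.44, basic=0.72; AND[min(a, b)] → w = 0.44
R4: normal=0.94, murky=0.44; AND[min(a, b)] → w = 0.44
R5: ¬acidic=1−0.50=0.50, fast=0.21; AND[min(a, b)] → w = 0.21
Rules with consequent 'small': {R1, R2, R4} → strengths 0.55, 0.50, 0.44
Aggregate via t-conorm [max(a, b)]: 0.55

0.55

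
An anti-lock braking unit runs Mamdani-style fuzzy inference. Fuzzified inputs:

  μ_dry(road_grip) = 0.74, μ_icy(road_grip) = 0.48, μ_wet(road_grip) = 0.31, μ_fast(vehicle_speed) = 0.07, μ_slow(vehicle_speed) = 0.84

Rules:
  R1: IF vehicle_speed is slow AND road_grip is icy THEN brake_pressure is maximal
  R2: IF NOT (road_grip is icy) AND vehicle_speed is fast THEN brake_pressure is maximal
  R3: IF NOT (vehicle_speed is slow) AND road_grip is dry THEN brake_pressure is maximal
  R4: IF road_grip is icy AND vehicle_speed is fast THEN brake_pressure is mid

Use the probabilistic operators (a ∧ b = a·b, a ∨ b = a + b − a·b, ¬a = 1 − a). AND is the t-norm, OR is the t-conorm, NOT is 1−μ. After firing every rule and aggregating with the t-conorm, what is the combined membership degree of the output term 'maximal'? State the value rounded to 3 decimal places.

0.493

R1: slow=0.84, icy=0.48; AND[a·b] → w = 0.4032
R2: ¬icy=1−0.48=0.52, fast=0.07; AND[a·b] → w = 0.0364
R3: ¬slow=1−0.84=0.16, dry=0.74; AND[a·b] → w = 0.1184
R4: icy=0.48, fast=0.07; AND[a·b] → w = 0.0336
Rules with consequent 'maximal': {R1, R2, R3} → strengths 0.4032, 0.0364, 0.1184
Aggregate via t-conorm [a + b − a·b]: 0.4930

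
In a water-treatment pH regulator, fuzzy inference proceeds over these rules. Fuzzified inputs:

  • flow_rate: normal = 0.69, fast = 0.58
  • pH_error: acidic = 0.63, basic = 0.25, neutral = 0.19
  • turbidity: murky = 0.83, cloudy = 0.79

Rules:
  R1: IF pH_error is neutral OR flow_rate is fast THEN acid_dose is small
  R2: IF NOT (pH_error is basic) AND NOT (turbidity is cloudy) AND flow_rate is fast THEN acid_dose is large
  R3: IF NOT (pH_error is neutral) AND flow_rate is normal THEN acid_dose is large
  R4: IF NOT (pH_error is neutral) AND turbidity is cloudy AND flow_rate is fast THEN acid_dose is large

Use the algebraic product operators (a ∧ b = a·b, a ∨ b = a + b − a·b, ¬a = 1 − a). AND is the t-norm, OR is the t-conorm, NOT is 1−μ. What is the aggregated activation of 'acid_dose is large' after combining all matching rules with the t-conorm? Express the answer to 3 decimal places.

R1: neutral=0.19, fast=0.58; OR[a + b − a·b] → w = 0.6598
R2: ¬basic=1−0.25=0.75, ¬cloudy=1−0.79=0.21, fast=0.58; AND[a·b] → w = 0.0913
R3: ¬neutral=1−0.19=0.81, normal=0.69; AND[a·b] → w = 0.5589
R4: ¬neutral=1−0.19=0.81, cloudy=0.79, fast=0.58; AND[a·b] → w = 0.3711
Rules with consequent 'large': {R2, R3, R4} → strengths 0.0913, 0.5589, 0.3711
Aggregate via t-conorm [a + b − a·b]: 0.7480

0.748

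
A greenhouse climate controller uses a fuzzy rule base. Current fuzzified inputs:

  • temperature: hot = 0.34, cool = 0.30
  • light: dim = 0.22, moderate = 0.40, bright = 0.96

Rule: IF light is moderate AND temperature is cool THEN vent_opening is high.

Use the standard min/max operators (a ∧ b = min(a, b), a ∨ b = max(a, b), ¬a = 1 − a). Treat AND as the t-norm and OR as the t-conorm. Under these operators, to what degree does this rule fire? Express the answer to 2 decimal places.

0.30

firing strength: moderate=0.40, cool=0.30; AND[min(a, b)] → w = 0.30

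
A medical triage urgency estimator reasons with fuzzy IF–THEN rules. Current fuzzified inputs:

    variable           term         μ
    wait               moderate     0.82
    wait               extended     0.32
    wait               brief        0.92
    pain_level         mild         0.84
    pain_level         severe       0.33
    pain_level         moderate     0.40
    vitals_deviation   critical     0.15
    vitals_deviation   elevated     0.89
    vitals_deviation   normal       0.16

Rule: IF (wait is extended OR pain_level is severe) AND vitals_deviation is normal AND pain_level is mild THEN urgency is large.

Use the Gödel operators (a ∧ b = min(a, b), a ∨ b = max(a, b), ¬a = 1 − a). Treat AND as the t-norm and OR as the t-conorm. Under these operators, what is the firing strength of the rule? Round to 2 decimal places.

0.16

firing strength: (extended=0.32 OR severe=0.33) = 0.33; AND[min(a, b)] with normal=0.16, mild=0.84 → w = 0.16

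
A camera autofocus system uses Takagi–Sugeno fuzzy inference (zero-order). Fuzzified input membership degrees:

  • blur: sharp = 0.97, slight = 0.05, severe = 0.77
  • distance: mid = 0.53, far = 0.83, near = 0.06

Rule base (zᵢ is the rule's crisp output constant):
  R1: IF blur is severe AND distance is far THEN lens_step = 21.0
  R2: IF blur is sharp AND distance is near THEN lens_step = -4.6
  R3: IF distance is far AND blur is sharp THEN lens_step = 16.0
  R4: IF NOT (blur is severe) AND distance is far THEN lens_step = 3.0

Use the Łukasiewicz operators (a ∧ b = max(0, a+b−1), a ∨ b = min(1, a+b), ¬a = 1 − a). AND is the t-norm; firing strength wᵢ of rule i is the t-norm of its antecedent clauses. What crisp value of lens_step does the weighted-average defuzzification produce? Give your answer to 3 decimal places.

R1 (z=21.0): severe=0.77, far=0.83; AND[max(0, a+b−1)] → w = 0.60
R2 (z=-4.6): sharp=0.97, near=0.06; AND[max(0, a+b−1)] → w = 0.03
R3 (z=16.0): far=0.83, sharp=0.97; AND[max(0, a+b−1)] → w = 0.80
R4 (z=3.0): ¬severe=1−0.77=0.23, far=0.83; AND[max(0, a+b−1)] → w = 0.06
Weighted average = (0.60·21.0 + 0.03·-4.6 + 0.80·16.0 + 0.06·3.0) / (0.60 + 0.03 + 0.80 + 0.06)
  = 25.4420 / 1.4900 = 17.075

17.075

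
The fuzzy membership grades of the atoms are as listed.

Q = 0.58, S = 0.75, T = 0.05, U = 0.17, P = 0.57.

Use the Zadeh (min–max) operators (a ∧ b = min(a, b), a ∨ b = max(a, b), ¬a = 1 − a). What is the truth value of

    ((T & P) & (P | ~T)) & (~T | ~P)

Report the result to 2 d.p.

0.05

T & P = min(a, b) on (0.05, 0.57) = 0.05
~T = 1 − 0.05 = 0.95
P | ~T = max(a, b) on (0.57, 0.95) = 0.95
(T & P) & (P | ~T) = min(a, b) on (0.05, 0.95) = 0.05
~T = 1 − 0.05 = 0.95
~P = 1 − 0.57 = 0.43
~T | ~P = max(a, b) on (0.95, 0.43) = 0.95
((T & P) & (P | ~T)) & (~T | ~P) = min(a, b) on (0.05, 0.95) = 0.05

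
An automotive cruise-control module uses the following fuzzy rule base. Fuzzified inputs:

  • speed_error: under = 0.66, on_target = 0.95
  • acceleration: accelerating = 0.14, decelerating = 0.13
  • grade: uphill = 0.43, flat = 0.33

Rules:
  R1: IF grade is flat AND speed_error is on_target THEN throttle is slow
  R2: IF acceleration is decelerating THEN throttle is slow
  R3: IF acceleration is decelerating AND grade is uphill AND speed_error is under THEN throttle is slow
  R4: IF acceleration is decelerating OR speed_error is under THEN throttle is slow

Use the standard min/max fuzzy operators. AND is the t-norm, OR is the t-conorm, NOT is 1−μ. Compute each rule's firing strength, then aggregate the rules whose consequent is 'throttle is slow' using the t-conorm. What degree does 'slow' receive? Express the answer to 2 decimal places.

0.66

R1: flat=0.33, on_target=0.95; AND[min(a, b)] → w = 0.33
R2: decelerating=0.13 → w = 0.13
R3: decelerating=0.13, uphill=0.43, under=0.66; AND[min(a, b)] → w = 0.13
R4: decelerating=0.13, under=0.66; OR[max(a, b)] → w = 0.66
Rules with consequent 'slow': {R1, R2, R3, R4} → strengths 0.33, 0.13, 0.13, 0.66
Aggregate via t-conorm [max(a, b)]: 0.66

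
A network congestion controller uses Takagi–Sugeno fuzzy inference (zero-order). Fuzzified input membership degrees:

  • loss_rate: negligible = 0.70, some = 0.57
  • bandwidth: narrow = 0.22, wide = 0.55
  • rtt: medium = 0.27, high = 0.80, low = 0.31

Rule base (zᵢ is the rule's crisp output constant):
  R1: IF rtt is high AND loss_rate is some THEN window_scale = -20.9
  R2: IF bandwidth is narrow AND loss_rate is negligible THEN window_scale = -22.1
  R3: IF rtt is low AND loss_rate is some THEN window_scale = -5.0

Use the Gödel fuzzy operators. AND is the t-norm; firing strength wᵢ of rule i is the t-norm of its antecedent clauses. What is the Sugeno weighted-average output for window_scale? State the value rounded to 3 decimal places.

R1 (z=-20.9): high=0.80, some=0.57; AND[min(a, b)] → w = 0.57
R2 (z=-22.1): narrow=0.22, negligible=0.70; AND[min(a, b)] → w = 0.22
R3 (z=-5.0): low=0.31, some=0.57; AND[min(a, b)] → w = 0.31
Weighted average = (0.57·-20.9 + 0.22·-22.1 + 0.31·-5.0) / (0.57 + 0.22 + 0.31)
  = -18.3250 / 1.1000 = -16.659

-16.659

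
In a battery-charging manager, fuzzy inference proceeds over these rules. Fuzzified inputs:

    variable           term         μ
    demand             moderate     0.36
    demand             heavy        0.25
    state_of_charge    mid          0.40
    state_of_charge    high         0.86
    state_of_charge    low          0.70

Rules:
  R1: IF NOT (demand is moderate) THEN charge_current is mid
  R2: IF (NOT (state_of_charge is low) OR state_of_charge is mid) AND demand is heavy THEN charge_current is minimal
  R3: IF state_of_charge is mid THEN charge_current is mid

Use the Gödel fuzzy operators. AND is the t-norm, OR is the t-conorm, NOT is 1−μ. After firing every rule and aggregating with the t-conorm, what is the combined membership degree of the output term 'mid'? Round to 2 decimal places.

R1: ¬moderate=1−0.36=0.64 → w = 0.64
R2: (¬low=1−0.70=0.30 OR mid=0.40) = 0.40; AND[min(a, b)] with heavy=0.25 → w = 0.25
R3: mid=0.40 → w = 0.40
Rules with consequent 'mid': {R1, R3} → strengths 0.64, 0.40
Aggregate via t-conorm [max(a, b)]: 0.64

0.64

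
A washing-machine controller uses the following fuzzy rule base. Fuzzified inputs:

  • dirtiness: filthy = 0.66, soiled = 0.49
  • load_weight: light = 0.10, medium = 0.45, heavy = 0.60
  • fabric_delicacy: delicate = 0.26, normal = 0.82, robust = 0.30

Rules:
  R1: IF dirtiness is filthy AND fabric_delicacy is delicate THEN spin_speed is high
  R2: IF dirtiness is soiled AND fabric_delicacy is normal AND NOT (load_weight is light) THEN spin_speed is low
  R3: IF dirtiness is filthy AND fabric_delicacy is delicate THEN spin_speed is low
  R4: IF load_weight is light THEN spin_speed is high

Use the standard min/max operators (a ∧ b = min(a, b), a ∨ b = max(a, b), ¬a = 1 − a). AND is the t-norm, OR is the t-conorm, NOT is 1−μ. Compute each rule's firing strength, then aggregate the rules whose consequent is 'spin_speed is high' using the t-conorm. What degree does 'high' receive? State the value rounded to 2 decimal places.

R1: filthy=0.66, delicate=0.26; AND[min(a, b)] → w = 0.26
R2: soiled=0.49, normal=0.82, ¬light=1−0.10=0.90; AND[min(a, b)] → w = 0.49
R3: filthy=0.66, delicate=0.26; AND[min(a, b)] → w = 0.26
R4: light=0.10 → w = 0.10
Rules with consequent 'high': {R1, R4} → strengths 0.26, 0.10
Aggregate via t-conorm [max(a, b)]: 0.26

0.26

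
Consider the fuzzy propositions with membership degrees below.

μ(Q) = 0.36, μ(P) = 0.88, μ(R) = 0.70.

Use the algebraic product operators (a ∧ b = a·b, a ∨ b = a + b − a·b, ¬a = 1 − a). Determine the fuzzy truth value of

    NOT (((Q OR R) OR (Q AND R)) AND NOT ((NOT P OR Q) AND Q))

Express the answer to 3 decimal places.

Q OR R = a + b − a·b on (0.3600, 0.7000) = 0.8080
Q AND R = a·b on (0.3600, 0.7000) = 0.2520
(Q OR R) OR (Q AND R) = a + b − a·b on (0.8080, 0.2520) = 0.8564
NOT P = 1 − 0.8800 = 0.1200
NOT P OR Q = a + b − a·b on (0.1200, 0.3600) = 0.4368
(NOT P OR Q) AND Q = a·b on (0.4368, 0.3600) = 0.1572
NOT ((NOT P OR Q) AND Q) = 1 − 0.1572 = 0.8428
((Q OR R) OR (Q AND R)) AND NOT ((NOT P OR Q) AND Q) = a·b on (0.8564, 0.8428) = 0.7217
NOT (((Q OR R) OR (Q AND R)) AND NOT ((NOT P OR Q) AND Q)) = 1 − 0.7217 = 0.2783

0.278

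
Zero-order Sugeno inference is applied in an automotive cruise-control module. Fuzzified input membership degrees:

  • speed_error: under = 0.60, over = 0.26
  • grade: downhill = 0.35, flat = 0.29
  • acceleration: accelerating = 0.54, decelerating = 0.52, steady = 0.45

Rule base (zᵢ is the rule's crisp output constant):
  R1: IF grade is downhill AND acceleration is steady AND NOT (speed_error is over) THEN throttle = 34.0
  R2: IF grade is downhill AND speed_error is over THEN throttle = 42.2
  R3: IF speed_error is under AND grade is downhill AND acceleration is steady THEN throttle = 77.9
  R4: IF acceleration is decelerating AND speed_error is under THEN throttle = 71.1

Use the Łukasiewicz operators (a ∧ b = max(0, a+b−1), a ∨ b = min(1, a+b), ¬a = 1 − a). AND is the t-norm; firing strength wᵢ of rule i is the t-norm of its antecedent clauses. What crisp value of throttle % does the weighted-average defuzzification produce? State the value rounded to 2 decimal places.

R1 (z=34.0): downhill=0.35, steady=0.45, ¬over=1−0.26=0.74; AND[max(0, a+b−1)] → w = 0.00
R2 (z=42.2): downhill=0.35, over=0.26; AND[max(0, a+b−1)] → w = 0.00
R3 (z=77.9): under=0.60, downhill=0.35, steady=0.45; AND[max(0, a+b−1)] → w = 0.00
R4 (z=71.1): decelerating=0.52, under=0.60; AND[max(0, a+b−1)] → w = 0.12
Weighted average = (0.00·34.0 + 0.00·42.2 + 0.00·77.9 + 0.12·71.1) / (0.00 + 0.00 + 0.00 + 0.12)
  = 8.5320 / 0.1200 = 71.10

71.10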